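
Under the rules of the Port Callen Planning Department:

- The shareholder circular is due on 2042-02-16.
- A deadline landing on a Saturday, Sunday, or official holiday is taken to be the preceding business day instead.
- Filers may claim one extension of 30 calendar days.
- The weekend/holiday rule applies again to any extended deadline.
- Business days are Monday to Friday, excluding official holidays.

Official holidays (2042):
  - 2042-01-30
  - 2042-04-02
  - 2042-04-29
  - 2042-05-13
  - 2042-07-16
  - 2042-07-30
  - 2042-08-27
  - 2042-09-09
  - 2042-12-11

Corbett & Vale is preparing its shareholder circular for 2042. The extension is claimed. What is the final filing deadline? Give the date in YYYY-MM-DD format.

2042-03-14

The statutory due date is 2042-02-16.
2042-02-16 is a Sunday, so it moves to the preceding business day, 2042-02-14 (Friday).
The 30-calendar-day extension moves the deadline from 2042-02-14 to 2042-03-16.
Because 2042-03-16 is a Sunday, the deadline becomes 2042-03-14 (Friday).
So the filing is due 2042-03-14.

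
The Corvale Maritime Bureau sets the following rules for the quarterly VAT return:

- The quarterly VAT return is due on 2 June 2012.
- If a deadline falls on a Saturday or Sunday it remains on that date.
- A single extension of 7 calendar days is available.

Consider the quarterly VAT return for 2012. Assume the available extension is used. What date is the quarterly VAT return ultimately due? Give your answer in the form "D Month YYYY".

9 June 2012

The stated deadline is 2 June 2012.
2 June 2012 is a Saturday; no weekend or holiday adjustment applies.
The 7-calendar-day extension moves the deadline from 2 June 2012 to 9 June 2012.
No adjustment is made for weekends or holidays, so 9 June 2012 stands.
Final deadline: 9 June 2012.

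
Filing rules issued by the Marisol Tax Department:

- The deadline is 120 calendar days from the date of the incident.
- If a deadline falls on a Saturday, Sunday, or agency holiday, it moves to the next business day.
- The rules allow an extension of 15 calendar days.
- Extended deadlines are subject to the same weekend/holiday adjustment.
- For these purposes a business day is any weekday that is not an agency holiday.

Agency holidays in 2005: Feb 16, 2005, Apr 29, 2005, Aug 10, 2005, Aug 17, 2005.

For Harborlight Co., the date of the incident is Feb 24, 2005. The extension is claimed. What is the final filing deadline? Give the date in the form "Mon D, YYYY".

120 calendar days after Feb 24, 2005 is Jun 24, 2005.
Jun 24, 2005 (Friday) is already a business day.
With the 15-day extension, Jun 24, 2005 becomes Jul 9, 2005.
Jul 9, 2005 is a Saturday; the next business day is Jul 11, 2005 (Monday).
Final deadline: Jul 11, 2005.

Jul 11, 2005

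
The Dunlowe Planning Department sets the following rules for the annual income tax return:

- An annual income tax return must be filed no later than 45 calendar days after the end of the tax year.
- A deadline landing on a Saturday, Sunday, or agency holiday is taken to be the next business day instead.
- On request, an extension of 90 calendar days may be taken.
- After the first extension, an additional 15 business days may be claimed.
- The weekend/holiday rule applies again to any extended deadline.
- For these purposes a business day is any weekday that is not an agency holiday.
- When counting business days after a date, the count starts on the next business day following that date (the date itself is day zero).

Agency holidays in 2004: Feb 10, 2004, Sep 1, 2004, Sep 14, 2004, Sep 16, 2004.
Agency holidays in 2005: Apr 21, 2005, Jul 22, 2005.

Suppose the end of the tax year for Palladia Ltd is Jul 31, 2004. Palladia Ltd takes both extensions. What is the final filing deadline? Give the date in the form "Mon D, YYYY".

Jan 4, 2005

Adding 45 calendar days to Jul 31, 2004 gives Sep 14, 2004.
Sep 14, 2004 is a listed holiday, so it moves to the next business day, Sep 15, 2004 (Wednesday).
Add the 90 calendar-day extension to Sep 15, 2004: Dec 14, 2004.
Dec 14, 2004 falls on a Tuesday, which is a business day, so no adjustment is needed.
Counting 15 further business days from Dec 14, 2004 reaches Jan 4, 2005.
Jan 4, 2005 falls on a Tuesday, which is a business day, so no adjustment is needed.
So the filing is due Jan 4, 2005.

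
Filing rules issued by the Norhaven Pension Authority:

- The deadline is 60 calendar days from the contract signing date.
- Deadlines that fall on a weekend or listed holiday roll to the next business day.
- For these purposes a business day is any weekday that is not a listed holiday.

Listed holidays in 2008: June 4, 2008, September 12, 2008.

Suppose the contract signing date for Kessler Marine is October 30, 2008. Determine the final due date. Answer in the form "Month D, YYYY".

60 calendar days after October 30, 2008 is December 29, 2008.
Since December 29, 2008 is a Monday and not a holiday, the date is unchanged.
So the filing is due December 29, 2008.

December 29, 2008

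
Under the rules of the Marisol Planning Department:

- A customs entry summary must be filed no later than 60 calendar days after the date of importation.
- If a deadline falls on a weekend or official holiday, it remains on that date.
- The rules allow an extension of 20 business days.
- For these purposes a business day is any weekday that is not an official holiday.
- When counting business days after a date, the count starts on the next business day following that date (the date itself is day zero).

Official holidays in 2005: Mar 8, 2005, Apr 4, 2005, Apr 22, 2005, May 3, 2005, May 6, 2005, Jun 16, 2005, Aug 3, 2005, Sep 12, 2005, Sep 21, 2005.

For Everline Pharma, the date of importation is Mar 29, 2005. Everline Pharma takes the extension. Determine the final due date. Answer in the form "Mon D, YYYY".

Jun 27, 2005

60 calendar days after Mar 29, 2005 is May 28, 2005.
May 28, 2005 is a Saturday; no weekend or holiday adjustment applies.
Applying the 20-business-day extension: 20 business days after May 28, 2005 is Jun 27, 2005.
Jun 27, 2005 is a Monday; no weekend or holiday adjustment applies.
Deadline: Jun 27, 2005.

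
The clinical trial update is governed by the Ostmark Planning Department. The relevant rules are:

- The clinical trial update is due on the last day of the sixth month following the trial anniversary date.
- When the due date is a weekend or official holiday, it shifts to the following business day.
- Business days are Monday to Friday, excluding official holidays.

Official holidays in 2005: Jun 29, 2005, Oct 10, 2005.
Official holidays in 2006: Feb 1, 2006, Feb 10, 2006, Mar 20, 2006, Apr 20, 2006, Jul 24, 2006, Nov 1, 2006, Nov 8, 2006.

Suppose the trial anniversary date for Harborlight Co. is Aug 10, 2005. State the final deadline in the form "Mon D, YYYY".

Feb 28, 2006

The sixth month after Aug 10, 2005 is February 2006, whose last day is Feb 28, 2006.
Feb 28, 2006 (Tuesday) is already a business day.
The final due date is Feb 28, 2006.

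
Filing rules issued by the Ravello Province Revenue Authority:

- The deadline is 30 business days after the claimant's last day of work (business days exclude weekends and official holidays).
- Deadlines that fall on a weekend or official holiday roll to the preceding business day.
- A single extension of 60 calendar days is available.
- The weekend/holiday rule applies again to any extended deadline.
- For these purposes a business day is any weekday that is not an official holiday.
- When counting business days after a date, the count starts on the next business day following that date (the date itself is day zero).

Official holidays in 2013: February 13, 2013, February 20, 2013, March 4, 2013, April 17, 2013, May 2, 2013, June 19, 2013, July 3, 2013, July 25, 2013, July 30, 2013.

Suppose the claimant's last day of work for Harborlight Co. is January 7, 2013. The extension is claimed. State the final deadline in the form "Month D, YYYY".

30 business days after January 7, 2013, excluding weekends and holidays, is February 19, 2013.
Since February 19, 2013 is a Tuesday and not a holiday, the date is unchanged.
Add the 60 calendar-day extension to February 19, 2013: April 20, 2013.
April 20, 2013 falls on a Saturday. Rolling to the preceding business day gives April 19, 2013, a Friday.
The final due date is April 19, 2013.

April 19, 2013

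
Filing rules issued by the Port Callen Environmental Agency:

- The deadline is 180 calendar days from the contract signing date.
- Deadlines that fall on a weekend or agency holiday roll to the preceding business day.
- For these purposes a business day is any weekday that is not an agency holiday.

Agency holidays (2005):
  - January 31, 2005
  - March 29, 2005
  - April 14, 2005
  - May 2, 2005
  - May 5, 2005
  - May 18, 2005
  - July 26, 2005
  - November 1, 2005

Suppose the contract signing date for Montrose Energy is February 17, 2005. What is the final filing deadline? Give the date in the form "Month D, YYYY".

Trigger date February 17, 2005 + 180 calendar days = August 16, 2005.
August 16, 2005 (Tuesday) is already a business day.
So the filing is due August 16, 2005.

August 16, 2005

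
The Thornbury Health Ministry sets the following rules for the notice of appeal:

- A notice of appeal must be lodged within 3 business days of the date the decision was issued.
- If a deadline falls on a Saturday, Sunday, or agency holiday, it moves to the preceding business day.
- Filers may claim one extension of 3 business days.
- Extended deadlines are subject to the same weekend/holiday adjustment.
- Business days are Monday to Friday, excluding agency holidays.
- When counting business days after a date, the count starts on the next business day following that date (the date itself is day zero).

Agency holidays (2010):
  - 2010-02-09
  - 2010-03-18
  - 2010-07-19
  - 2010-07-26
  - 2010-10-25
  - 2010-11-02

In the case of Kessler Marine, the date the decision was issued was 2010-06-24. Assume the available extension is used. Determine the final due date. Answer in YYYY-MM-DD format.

2010-07-02

3 business days after 2010-06-24, excluding weekends and holidays, is 2010-06-29.
2010-06-29 (Tuesday) is already a business day.
Applying the 3-business-day extension: 3 business days after 2010-06-29 is 2010-07-02.
2010-07-02 (Friday) is already a business day.
So the filing is due 2010-07-02.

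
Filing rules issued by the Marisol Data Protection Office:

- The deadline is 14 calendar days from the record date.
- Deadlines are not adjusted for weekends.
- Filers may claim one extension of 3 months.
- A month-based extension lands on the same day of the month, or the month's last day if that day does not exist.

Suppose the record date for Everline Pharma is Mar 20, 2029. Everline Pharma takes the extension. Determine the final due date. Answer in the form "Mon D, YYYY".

Jul 3, 2029

Adding 14 calendar days to Mar 20, 2029 gives Apr 3, 2029.
Apr 3, 2029 is a Tuesday; no weekend or holiday adjustment applies.
Applying the 3 months extension: 3 months after Apr 3, 2029 is Jul 3, 2029.
No adjustment is made for weekends or holidays, so Jul 3, 2029 stands.
Deadline: Jul 3, 2029.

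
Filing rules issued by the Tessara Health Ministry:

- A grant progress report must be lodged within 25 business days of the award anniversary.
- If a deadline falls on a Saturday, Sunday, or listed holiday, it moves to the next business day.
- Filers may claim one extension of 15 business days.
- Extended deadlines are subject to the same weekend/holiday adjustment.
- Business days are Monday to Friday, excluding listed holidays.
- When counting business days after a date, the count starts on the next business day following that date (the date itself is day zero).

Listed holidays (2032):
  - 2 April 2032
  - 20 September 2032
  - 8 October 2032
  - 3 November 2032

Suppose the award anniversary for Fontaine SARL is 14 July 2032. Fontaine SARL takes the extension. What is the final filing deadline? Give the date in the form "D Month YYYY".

25 business days after 14 July 2032, excluding weekends and holidays, is 18 August 2032.
18 August 2032 is a Wednesday and not a listed holiday, so it stands.
Counting 15 further business days from 18 August 2032 reaches 8 September 2032.
8 September 2032 is a Wednesday and not a listed holiday, so it stands.
Deadline: 8 September 2032.

8 September 2032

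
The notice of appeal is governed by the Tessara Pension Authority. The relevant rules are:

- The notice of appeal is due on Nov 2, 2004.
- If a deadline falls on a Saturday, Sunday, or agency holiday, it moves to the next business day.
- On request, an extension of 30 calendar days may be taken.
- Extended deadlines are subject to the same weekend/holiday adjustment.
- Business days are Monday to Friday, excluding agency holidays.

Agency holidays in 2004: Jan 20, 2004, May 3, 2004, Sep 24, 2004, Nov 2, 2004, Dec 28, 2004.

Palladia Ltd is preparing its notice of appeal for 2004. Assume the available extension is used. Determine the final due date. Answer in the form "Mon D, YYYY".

Dec 3, 2004

The statutory due date is Nov 2, 2004.
Because Nov 2, 2004 is a listed holiday, the deadline becomes Nov 3, 2004 (Wednesday).
Applying the 30-calendar-day extension: Nov 3, 2004 + 30 days = Dec 3, 2004.
Dec 3, 2004 falls on a Friday, which is a business day, so no adjustment is needed.
The final due date is Dec 3, 2004.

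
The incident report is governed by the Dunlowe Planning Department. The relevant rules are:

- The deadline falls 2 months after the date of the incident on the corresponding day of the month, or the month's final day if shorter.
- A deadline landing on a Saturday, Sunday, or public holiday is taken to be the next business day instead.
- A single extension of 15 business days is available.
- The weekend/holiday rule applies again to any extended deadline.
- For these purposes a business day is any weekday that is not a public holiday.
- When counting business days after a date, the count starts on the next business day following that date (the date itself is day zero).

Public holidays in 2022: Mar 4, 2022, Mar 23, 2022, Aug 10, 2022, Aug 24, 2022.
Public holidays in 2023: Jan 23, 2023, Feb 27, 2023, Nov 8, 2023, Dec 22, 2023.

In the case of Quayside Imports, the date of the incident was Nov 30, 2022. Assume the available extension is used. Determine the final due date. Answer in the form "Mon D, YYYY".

Feb 20, 2023

Moving 2 months forward from Nov 30, 2022 on the corresponding day gives Jan 30, 2023.
Jan 30, 2023 falls on a Monday, which is a business day, so no adjustment is needed.
The 15-business-day extension runs from Jan 30, 2023 to Feb 20, 2023.
Feb 20, 2023 is a Monday and not a listed holiday, so it stands.
Final deadline: Feb 20, 2023.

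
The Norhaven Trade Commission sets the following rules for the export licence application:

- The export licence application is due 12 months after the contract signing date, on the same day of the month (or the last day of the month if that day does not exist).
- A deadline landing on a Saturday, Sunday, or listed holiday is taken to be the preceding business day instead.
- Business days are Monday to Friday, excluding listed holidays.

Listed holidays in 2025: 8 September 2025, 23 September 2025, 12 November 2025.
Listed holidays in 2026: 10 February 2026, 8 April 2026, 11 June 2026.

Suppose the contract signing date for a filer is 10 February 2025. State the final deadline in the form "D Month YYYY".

9 February 2026

12 months from 10 February 2025 is 10 February 2026.
10 February 2026 is a listed holiday, so it moves to the preceding business day, 9 February 2026 (Monday).
Final deadline: 9 February 2026.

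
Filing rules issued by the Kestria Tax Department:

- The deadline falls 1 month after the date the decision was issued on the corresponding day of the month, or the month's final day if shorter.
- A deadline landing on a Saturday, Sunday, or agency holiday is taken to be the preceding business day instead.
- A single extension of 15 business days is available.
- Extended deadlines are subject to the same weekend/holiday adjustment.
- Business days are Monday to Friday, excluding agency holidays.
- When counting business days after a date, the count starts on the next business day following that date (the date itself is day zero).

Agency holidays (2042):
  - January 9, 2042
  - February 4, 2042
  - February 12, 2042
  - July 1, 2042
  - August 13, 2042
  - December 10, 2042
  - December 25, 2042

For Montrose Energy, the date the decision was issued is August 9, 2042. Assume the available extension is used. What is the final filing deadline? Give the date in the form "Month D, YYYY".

September 30, 2042

1 month after August 9, 2042, on the same day of the month, is September 9, 2042.
Since September 9, 2042 is a Tuesday and not a holiday, the date is unchanged.
Counting 15 further business days from September 9, 2042 reaches September 30, 2042.
September 30, 2042 is a Tuesday and not a listed holiday, so it stands.
So the filing is due September 30, 2042.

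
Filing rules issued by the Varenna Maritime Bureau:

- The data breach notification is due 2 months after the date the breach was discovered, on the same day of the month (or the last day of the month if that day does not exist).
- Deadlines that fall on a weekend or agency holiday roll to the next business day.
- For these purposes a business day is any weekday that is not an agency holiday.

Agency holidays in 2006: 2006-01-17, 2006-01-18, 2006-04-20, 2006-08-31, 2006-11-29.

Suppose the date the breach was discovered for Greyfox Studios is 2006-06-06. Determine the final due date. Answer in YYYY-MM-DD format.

2006-08-07

2 months from 2006-06-06 is 2006-08-06.
2006-08-06 falls on a Sunday. Rolling to the next business day gives 2006-08-07, a Monday.
The final due date is 2006-08-07.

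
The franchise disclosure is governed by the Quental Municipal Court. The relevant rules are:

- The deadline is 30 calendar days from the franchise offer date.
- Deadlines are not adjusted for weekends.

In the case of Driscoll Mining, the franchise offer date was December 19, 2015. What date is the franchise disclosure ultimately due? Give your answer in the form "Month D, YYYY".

30 calendar days after December 19, 2015 is January 18, 2016.
January 18, 2016 is a Monday; no weekend or holiday adjustment applies.
So the filing is due January 18, 2016.

January 18, 2016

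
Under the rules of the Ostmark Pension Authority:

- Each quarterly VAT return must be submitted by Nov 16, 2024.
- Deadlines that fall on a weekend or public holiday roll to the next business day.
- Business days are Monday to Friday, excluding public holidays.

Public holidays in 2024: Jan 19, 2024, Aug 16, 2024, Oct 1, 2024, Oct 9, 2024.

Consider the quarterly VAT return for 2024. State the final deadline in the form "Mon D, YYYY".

Start from the fixed due date, Nov 16, 2024.
Nov 16, 2024 is a Saturday, so it moves to the next business day, Nov 18, 2024 (Monday).
The final due date is Nov 18, 2024.

Nov 18, 2024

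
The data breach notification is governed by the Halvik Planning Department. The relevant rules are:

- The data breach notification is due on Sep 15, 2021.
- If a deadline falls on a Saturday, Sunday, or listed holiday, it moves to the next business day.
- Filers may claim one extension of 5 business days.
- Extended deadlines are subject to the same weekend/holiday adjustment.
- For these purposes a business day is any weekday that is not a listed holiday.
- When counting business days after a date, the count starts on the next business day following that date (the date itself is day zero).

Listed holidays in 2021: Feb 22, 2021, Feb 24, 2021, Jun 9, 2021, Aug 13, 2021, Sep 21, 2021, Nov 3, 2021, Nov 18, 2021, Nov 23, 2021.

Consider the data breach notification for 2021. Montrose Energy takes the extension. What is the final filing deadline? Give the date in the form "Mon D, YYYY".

The stated deadline is Sep 15, 2021.
Sep 15, 2021 (Wednesday) is already a business day.
Applying the 5-business-day extension: 5 business days after Sep 15, 2021 is Sep 23, 2021.
Since Sep 23, 2021 is a Thursday and not a holiday, the date is unchanged.
Deadline: Sep 23, 2021.

Sep 23, 2021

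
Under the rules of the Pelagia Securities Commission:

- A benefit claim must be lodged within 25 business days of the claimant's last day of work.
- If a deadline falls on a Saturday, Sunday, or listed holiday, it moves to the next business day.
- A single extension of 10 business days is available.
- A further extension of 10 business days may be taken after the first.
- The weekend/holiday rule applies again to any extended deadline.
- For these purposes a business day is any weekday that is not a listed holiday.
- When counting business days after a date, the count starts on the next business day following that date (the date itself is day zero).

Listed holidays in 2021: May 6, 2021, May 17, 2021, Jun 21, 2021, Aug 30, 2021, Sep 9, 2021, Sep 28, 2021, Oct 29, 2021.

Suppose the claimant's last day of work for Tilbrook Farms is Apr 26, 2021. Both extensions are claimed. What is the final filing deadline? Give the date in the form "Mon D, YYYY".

Starting the day after Apr 26, 2021 and counting 25 business days lands on Jun 2, 2021.
Since Jun 2, 2021 is a Wednesday and not a holiday, the date is unchanged.
The 10-business-day extension runs from Jun 2, 2021 to Jun 16, 2021.
Jun 16, 2021 is a Wednesday and not a listed holiday, so it stands.
Applying the 10-business-day extension: 10 business days after Jun 16, 2021 is Jul 1, 2021.
Jul 1, 2021 falls on a Thursday, which is a business day, so no adjustment is needed.
Final deadline: Jul 1, 2021.

Jul 1, 2021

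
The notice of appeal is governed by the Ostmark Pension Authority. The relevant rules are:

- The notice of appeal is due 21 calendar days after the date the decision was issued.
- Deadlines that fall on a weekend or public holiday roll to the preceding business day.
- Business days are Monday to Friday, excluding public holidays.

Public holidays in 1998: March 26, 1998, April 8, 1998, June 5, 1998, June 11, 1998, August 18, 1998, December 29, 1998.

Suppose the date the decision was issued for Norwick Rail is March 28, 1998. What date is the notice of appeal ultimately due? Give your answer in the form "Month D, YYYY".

April 17, 1998

21 calendar days after March 28, 1998 is April 18, 1998.
April 18, 1998 is a Saturday, so it moves to the preceding business day, April 17, 1998 (Friday).
Deadline: April 17, 1998.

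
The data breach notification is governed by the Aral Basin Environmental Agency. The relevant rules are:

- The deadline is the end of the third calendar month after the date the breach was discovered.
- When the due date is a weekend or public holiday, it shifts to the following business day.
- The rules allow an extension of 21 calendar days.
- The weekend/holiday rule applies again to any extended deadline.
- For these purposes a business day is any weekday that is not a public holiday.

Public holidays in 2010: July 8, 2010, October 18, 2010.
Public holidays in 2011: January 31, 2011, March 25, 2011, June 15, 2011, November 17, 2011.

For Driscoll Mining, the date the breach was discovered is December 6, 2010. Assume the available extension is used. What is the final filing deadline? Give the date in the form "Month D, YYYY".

April 21, 2011

3 months after December 6, 2010 falls in March 2011; the last day of that month is March 31, 2011.
Since March 31, 2011 is a Thursday and not a holiday, the date is unchanged.
With the 21-day extension, March 31, 2011 becomes April 21, 2011.
April 21, 2011 (Thursday) is already a business day.
Deadline: April 21, 2011.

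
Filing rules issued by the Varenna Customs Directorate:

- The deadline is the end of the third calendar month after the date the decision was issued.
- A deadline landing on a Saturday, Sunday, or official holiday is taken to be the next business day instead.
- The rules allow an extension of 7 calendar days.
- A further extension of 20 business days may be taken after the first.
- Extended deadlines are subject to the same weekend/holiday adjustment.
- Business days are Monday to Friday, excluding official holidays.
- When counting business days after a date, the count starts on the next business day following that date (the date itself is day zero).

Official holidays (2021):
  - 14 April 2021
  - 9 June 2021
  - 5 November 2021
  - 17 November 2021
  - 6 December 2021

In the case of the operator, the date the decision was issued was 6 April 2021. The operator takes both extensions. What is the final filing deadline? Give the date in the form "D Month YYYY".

6 September 2021

3 months after 6 April 2021 is July 2021; that month ends on 31 July 2021.
31 July 2021 is a Saturday, so it moves to the next business day, 2 August 2021 (Monday).
The 7-calendar-day extension moves the deadline from 2 August 2021 to 9 August 2021.
Since 9 August 2021 is a Monday and not a holiday, the date is unchanged.
Counting 20 further business days from 9 August 2021 reaches 6 September 2021.
Since 6 September 2021 is a Monday and not a holiday, the date is unchanged.
So the filing is due 6 September 2021.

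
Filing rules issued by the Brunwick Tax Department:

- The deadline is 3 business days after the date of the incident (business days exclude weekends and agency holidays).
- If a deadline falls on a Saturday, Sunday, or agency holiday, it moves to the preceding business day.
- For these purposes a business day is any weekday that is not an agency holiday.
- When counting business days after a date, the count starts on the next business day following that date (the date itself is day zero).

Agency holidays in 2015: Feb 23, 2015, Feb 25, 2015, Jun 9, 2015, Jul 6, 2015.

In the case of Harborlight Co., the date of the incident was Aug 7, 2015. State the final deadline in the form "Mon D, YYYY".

Counting 3 business days after Aug 7, 2015 (skipping weekends and listed holidays) reaches Aug 12, 2015.
Aug 12, 2015 falls on a Wednesday, which is a business day, so no adjustment is needed.
So the filing is due Aug 12, 2015.

Aug 12, 2015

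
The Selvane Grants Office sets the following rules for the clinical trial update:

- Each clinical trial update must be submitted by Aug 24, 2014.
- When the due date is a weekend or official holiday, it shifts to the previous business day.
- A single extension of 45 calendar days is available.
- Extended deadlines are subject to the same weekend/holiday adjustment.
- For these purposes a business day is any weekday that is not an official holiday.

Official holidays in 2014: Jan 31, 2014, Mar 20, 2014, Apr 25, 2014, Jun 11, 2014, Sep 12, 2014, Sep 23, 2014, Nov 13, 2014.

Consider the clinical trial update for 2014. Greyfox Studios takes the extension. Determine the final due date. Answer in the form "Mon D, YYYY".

Oct 6, 2014

The stated deadline is Aug 24, 2014.
Aug 24, 2014 is a Sunday, so it moves to the preceding business day, Aug 22, 2014 (Friday).
Applying the 45-calendar-day extension: Aug 22, 2014 + 45 days = Oct 6, 2014.
Oct 6, 2014 falls on a Monday, which is a business day, so no adjustment is needed.
So the filing is due Oct 6, 2014.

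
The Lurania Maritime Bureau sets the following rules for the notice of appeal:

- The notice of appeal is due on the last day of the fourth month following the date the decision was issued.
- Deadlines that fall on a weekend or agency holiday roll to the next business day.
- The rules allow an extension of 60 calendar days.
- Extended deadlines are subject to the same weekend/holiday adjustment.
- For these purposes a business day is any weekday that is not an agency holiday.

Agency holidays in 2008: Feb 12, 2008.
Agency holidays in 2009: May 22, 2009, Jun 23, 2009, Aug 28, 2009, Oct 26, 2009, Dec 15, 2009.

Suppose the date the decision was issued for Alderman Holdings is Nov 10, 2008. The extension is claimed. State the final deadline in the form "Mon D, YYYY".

4 months after Nov 10, 2008 falls in March 2009; the last day of that month is Mar 31, 2009.
Mar 31, 2009 is a Tuesday and not a listed holiday, so it stands.
Add the 60 calendar-day extension to Mar 31, 2009: May 30, 2009.
Because May 30, 2009 is a Saturday, the deadline becomes Jun 1, 2009 (Monday).
The final due date is Jun 1, 2009.

Jun 1, 2009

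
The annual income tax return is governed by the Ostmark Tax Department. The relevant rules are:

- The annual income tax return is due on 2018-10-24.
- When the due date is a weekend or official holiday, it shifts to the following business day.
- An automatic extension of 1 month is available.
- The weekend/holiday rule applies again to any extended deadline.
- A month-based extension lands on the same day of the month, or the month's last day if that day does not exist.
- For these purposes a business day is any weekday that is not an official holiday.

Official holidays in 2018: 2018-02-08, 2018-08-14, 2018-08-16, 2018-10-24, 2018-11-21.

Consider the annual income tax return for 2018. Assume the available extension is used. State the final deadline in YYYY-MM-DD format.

The statutory due date is 2018-10-24.
2018-10-24 is a listed holiday; the next business day is 2018-10-25 (Thursday).
Add 1 month to 2018-10-25: 2018-11-25.
Because 2018-11-25 is a Sunday, the deadline becomes 2018-11-26 (Monday).
So the filing is due 2018-11-26.

2018-11-26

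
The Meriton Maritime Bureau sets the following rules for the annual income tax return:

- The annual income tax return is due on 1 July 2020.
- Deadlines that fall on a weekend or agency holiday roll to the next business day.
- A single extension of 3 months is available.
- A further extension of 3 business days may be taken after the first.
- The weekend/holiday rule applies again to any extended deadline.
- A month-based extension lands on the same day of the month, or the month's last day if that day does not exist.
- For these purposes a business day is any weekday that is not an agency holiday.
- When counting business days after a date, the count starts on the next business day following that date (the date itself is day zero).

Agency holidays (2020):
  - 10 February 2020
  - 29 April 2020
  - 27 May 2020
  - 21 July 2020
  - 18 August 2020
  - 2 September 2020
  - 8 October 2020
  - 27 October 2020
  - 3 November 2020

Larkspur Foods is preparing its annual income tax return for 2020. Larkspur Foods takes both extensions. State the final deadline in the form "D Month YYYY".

Start from the fixed due date, 1 July 2020.
1 July 2020 falls on a Wednesday, which is a business day, so no adjustment is needed.
The 3 months extension carries 1 July 2020 to 1 October 2020.
Since 1 October 2020 is a Thursday and not a holiday, the date is unchanged.
Counting 3 further business days from 1 October 2020 reaches 6 October 2020.
6 October 2020 (Tuesday) is already a business day.
Final deadline: 6 October 2020.

6 October 2020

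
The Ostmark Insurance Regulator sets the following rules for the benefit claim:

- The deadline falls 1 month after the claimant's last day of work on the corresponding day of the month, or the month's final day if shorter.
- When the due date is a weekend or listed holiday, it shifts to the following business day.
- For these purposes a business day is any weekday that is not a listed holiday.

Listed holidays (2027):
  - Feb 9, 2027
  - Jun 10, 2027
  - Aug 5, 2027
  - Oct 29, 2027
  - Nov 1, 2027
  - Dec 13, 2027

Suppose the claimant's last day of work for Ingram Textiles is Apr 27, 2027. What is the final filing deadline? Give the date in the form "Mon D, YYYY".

May 27, 2027

Moving 1 month forward from Apr 27, 2027 on the corresponding day gives May 27, 2027.
May 27, 2027 (Thursday) is already a business day.
Deadline: May 27, 2027.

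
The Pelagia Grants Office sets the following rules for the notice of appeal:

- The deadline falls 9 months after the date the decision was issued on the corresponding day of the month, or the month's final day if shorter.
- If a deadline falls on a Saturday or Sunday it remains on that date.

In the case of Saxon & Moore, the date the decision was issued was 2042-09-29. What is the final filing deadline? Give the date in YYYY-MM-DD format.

2043-06-29

9 months after 2042-09-29, on the same day of the month, is 2043-06-29.
2043-06-29 falls on a Monday. The rules make no weekend/holiday allowance, so it remains 2043-06-29.
Final deadline: 2043-06-29.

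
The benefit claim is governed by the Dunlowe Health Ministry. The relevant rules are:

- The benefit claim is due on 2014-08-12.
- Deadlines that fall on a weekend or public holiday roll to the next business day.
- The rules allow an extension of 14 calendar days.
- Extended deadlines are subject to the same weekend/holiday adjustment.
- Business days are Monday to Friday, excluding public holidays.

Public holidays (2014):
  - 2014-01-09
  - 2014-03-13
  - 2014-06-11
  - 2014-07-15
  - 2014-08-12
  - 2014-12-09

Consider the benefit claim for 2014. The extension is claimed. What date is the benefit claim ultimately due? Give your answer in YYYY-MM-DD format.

2014-08-27

The stated deadline is 2014-08-12.
Because 2014-08-12 is a listed holiday, the deadline becomes 2014-08-13 (Wednesday).
The 14-calendar-day extension moves the deadline from 2014-08-13 to 2014-08-27.
2014-08-27 falls on a Wednesday, which is a business day, so no adjustment is needed.
The final due date is 2014-08-27.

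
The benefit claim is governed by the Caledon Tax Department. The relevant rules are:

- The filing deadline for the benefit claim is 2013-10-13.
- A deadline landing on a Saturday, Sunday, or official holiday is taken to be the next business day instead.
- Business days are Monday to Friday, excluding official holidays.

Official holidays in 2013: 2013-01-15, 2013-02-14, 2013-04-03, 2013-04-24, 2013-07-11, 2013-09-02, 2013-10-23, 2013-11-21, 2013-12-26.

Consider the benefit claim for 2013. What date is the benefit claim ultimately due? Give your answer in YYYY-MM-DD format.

The stated deadline is 2013-10-13.
2013-10-13 is a Sunday, so it moves to the next business day, 2013-10-14 (Monday).
Deadline: 2013-10-14.

2013-10-14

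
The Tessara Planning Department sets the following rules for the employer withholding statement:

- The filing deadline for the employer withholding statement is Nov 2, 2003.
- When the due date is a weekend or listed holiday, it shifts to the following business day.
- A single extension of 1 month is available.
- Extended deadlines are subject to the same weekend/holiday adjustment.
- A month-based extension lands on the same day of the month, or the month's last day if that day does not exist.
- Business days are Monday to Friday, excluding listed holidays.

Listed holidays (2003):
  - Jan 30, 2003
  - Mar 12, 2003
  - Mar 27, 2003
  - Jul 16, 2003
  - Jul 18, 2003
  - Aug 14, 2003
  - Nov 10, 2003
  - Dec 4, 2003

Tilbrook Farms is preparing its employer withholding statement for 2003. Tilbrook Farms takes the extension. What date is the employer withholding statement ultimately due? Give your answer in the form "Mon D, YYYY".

Dec 3, 2003

The statutory due date is Nov 2, 2003.
Nov 2, 2003 falls on a Sunday. Rolling to the next business day gives Nov 3, 2003, a Monday.
Add 1 month to Nov 3, 2003: Dec 3, 2003.
Dec 3, 2003 (Wednesday) is already a business day.
So the filing is due Dec 3, 2003.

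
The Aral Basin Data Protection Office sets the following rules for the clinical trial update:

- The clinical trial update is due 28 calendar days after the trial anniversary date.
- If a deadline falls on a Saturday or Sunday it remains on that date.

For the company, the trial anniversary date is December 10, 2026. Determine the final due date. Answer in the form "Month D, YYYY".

Adding 28 calendar days to December 10, 2026 gives January 7, 2027.
No adjustment is made for weekends or holidays, so January 7, 2027 stands.
So the filing is due January 7, 2027.

January 7, 2027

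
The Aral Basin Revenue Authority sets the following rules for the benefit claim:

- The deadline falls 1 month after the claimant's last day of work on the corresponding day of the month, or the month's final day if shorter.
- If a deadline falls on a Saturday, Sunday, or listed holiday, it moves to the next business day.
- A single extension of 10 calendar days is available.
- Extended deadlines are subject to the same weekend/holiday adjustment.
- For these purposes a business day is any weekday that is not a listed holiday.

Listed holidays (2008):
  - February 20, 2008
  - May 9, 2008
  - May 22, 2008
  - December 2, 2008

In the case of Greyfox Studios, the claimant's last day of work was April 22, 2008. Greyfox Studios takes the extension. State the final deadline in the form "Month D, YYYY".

1 month from April 22, 2008 is May 22, 2008.
May 22, 2008 is a listed holiday; the next business day is May 23, 2008 (Friday).
Applying the 10-calendar-day extension: May 23, 2008 + 10 days = June 2, 2008.
Since June 2, 2008 is a Monday and not a holiday, the date is unchanged.
So the filing is due June 2, 2008.

June 2, 2008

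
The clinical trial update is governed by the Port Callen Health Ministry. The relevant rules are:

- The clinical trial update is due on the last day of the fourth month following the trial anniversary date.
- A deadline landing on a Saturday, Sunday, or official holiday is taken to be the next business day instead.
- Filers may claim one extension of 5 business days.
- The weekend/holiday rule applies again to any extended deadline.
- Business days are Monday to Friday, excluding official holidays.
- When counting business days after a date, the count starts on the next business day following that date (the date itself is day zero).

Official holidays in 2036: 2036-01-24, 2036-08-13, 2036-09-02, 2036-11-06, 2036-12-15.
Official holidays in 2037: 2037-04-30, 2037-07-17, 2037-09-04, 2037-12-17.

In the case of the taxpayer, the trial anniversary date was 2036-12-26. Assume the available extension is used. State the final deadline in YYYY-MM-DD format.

2037-05-08

4 months after 2036-12-26 falls in April 2037; the last day of that month is 2037-04-30.
2037-04-30 is a listed holiday, so it moves to the next business day, 2037-05-01 (Friday).
Applying the 5-business-day extension: 5 business days after 2037-05-01 is 2037-05-08.
2037-05-08 is a Friday and not a listed holiday, so it stands.
So the filing is due 2037-05-08.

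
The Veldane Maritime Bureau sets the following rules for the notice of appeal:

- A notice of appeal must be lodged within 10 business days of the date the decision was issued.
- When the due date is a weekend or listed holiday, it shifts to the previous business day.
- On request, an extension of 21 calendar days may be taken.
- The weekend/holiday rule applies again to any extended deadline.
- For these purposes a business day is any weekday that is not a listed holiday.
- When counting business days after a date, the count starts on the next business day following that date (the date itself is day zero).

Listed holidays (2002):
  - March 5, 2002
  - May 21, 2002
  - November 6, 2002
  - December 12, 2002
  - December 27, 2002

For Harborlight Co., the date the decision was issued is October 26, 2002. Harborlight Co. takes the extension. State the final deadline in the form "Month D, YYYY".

December 2, 2002

10 business days after October 26, 2002, excluding weekends and holidays, is November 11, 2002.
November 11, 2002 falls on a Monday, which is a business day, so no adjustment is needed.
With the 21-day extension, November 11, 2002 becomes December 2, 2002.
December 2, 2002 (Monday) is already a business day.
Final deadline: December 2, 2002.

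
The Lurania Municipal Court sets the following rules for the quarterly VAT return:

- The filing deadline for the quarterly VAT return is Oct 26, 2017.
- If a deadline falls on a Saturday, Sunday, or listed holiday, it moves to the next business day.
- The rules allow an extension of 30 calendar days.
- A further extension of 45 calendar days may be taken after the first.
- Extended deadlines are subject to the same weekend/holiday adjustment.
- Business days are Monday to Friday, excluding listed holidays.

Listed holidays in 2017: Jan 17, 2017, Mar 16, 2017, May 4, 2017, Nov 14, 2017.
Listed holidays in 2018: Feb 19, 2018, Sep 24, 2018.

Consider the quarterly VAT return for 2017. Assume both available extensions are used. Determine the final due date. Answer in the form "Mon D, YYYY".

Jan 11, 2018

The stated deadline is Oct 26, 2017.
Oct 26, 2017 is a Thursday and not a listed holiday, so it stands.
With the 30-day extension, Oct 26, 2017 becomes Nov 25, 2017.
Nov 25, 2017 is a Saturday; the next business day is Nov 27, 2017 (Monday).
Add the 45 calendar-day extension to Nov 27, 2017: Jan 11, 2018.
Jan 11, 2018 is a Thursday and not a listed holiday, so it stands.
Final deadline: Jan 11, 2018.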